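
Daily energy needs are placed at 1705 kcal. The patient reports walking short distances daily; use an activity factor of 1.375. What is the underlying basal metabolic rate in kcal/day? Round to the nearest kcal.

1240 kcal/day

BMR = TEE ÷ activity factor = 1705 ÷ 1.375 = 1240 kcal/day.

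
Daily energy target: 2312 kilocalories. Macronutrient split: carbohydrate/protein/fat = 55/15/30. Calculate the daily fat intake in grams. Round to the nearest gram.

77 g/day

Fat energy = 30% × 2312 = 693.6 kcal.
At 9 kcal/g: 693.6 ÷ 9 = 77.0667 g.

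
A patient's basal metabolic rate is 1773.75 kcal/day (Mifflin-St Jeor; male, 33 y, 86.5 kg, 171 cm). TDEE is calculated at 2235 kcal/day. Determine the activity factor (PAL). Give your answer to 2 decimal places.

1.26

Activity factor = TEE ÷ BMR = 2235 ÷ 1773.75 = 1.26.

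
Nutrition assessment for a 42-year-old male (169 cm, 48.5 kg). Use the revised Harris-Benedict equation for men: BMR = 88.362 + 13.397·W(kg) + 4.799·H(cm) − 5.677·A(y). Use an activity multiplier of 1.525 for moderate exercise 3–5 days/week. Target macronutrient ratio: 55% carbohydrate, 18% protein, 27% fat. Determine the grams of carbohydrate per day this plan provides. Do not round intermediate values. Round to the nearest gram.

Harris-Benedict: BMR = 88.362 + 13.397(48.5) + 4.799(169) − 5.677(42) = 1310.7135 kcal/day.
TEE = 1310.7135 × 1.525 = 1998.8381 kcal/day.
Carbohydrate energy = 55% × 1998.8381 = 1099.3609 kcal.
Carbohydrate = 1099.3609 ÷ 4 kcal/g = 274.8402 g.

275 g/day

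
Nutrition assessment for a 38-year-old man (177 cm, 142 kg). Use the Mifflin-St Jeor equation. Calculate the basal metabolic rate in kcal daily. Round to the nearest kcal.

2341 kcal daily

Mifflin-St Jeor (male): BMR = 10(142) + 6.25(177) − 5(38) + 5 = 1420 + 1106.25 − 190 + 5 = 2341.25 kcal/day.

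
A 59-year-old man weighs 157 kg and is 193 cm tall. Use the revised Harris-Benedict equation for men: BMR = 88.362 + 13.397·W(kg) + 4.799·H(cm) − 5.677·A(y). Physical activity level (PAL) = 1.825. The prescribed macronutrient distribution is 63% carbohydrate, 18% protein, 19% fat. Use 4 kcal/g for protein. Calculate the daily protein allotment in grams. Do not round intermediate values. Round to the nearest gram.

Harris-Benedict: BMR = 88.362 + 13.397(157) + 4.799(193) − 5.677(59) = 2782.955 kcal/day.
TEE = 2782.955 × 1.825 = 5078.8929 kcal/day.
Protein energy = 18% × 5078.8929 = 914.2007 kcal.
Protein = 914.2007 ÷ 4 kcal/g = 228.5502 g.

229 g/day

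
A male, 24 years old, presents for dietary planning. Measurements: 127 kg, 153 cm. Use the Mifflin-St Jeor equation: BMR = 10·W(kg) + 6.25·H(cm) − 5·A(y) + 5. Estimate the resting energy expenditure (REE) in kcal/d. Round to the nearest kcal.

2111 kcal/d

Mifflin-St Jeor (male): BMR = 10(127) + 6.25(153) − 5(24) + 5 = 1270 + 956.25 − 120 + 5 = 2111.25 kcal/day.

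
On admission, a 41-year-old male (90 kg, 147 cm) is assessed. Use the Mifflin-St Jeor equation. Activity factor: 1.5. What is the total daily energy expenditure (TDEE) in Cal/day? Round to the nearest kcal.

2428 Cal/day

Mifflin-St Jeor (male): BMR = 10(90) + 6.25(147) − 5(41) + 5 = 900 + 918.75 − 205 + 5 = 1618.75 kcal/day.
TEE = BMR × activity factor = 1618.75 × 1.5 = 2428.125 kcal/day.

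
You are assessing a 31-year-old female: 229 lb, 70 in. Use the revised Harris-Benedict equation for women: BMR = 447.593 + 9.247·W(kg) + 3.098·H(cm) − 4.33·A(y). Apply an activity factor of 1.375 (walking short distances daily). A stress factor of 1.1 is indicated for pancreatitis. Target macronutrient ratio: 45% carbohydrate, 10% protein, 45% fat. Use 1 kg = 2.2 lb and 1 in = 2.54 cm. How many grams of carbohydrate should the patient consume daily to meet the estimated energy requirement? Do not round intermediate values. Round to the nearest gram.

311 g/day

Convert to metric: weight = 229 ÷ 2.2 = 104.0909 kg; height = 70 × 2.54 = 177.8 cm.
Harris-Benedict: BMR = 447.593 + 9.247(104.0909) + 3.098(177.8) − 4.33(31) = 1826.716 kcal/day.
TEE = 1826.716 × 1.375 = 2511.7346 kcal/day.
With stress factor 1.1: 2511.7346 × 1.1 = 2762.908 kcal/day.
Carbohydrate energy = 45% × 2762.908 = 1243.3086 kcal.
Carbohydrate = 1243.3086 ÷ 4 kcal/g = 310.8272 g.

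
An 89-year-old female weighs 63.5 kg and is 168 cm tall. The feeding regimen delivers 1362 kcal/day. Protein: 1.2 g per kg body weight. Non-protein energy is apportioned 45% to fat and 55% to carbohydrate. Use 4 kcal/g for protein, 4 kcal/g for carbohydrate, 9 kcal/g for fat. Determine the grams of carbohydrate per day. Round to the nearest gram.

145 g/day

Protein = 1.2 × 63.5 = 76.2 g → 76.2 × 4 = 304.8 kcal.
Non-protein calories = 1362 − 304.8 = 1057.2 kcal.
Fat: 45% × 1057.2 = 475.74 kcal; carbohydrate: 581.46 kcal.
Carbohydrate: 581.46 kcal ÷ 4 kcal/g = 145.365 g.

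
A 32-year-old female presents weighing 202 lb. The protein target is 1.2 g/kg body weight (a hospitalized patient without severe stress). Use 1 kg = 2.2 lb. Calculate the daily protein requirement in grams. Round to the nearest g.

110 g/day

Weight in kg = 202 ÷ 2.2 = 91.8182 kg.
Protein = 1.2 g/kg × 91.8182 kg = 110.1818 g/day.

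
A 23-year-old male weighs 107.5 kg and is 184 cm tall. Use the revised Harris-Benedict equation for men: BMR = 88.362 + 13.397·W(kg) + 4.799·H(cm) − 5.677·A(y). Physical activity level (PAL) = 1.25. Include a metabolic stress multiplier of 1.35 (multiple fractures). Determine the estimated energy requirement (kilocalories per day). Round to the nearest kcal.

3849 kilocalories per day

Harris-Benedict: BMR = 88.362 + 13.397(107.5) + 4.799(184) − 5.677(23) = 2280.9845 kcal/day.
TEE = BMR × activity factor = 2280.9845 × 1.25 = 2851.2306 kcal/day.
Apply stress factor: 2851.2306 × 1.35 = 3849.1613 kcal/day.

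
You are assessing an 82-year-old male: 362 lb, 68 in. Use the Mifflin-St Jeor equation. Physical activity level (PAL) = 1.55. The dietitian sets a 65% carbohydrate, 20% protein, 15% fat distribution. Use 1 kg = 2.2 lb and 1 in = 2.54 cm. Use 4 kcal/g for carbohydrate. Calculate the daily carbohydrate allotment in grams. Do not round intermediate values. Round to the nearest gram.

Convert to metric: weight = 362 ÷ 2.2 = 164.5455 kg; height = 68 × 2.54 = 172.72 cm.
Mifflin-St Jeor (male): BMR = 10(164.5455) + 6.25(172.72) − 5(82) + 5 = 1645.4545 + 1079.5 − 410 + 5 = 2319.9545 kcal/day.
TEE = 2319.9545 × 1.55 = 3595.9295 kcal/day.
Carbohydrate energy = 65% × 3595.9295 = 2337.3542 kcal.
Carbohydrate = 2337.3542 ÷ 4 kcal/g = 584.3386 g.

584 g/day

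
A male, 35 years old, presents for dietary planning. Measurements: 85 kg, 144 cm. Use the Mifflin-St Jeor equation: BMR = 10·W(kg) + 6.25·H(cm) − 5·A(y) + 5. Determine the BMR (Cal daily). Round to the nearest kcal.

1580 Cal daily

Mifflin-St Jeor (male): BMR = 10(85) + 6.25(144) − 5(35) + 5 = 850 + 900 − 175 + 5 = 1580 kcal/day.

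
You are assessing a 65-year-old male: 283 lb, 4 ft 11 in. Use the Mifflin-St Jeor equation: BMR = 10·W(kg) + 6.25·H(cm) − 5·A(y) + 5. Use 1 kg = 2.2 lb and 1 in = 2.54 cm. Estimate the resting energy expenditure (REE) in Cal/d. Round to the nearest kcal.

Convert to metric: weight = 283 ÷ 2.2 = 128.6364 kg; height = (4×12 + 11) × 2.54 = 59 × 2.54 = 149.86 cm.
Mifflin-St Jeor (male): BMR = 10(128.6364) + 6.25(149.86) − 5(65) + 5 = 1286.3636 + 936.625 − 325 + 5 = 1902.9886 kcal/day.

1903 Cal/d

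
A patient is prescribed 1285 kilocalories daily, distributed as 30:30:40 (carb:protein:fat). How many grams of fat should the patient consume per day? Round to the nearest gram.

Fat energy = 40% × 1285 = 514 kcal.
At 9 kcal/g: 514 ÷ 9 = 57.1111 g.

57 g/day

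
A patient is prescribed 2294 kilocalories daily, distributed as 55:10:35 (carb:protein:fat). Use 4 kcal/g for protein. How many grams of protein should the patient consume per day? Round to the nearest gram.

57 g/day

Protein energy = 10% × 2294 = 229.4 kcal.
At 4 kcal/g: 229.4 ÷ 4 = 57.35 g.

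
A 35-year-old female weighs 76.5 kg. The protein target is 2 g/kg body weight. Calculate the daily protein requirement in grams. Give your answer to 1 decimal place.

153.0 g/day

Protein = 2 g/kg × 76.5 kg = 153 g/day.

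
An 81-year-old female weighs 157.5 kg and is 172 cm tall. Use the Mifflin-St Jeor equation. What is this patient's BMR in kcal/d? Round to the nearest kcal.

Mifflin-St Jeor (female): BMR = 10(157.5) + 6.25(172) − 5(81) − 161 = 1575 + 1075 − 405 − 161 = 2084 kcal/day.

2084 kcal/d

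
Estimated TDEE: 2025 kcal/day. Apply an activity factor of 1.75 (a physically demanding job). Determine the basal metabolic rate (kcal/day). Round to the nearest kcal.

1157 kcal/day

BMR = TEE ÷ activity factor = 2025 ÷ 1.75 = 1157.1429 kcal/day.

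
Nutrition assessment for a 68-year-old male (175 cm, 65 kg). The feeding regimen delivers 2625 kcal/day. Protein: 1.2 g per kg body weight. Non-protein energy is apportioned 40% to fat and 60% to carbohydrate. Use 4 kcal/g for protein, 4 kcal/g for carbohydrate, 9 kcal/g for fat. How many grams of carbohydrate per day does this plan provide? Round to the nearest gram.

347 g/day

Protein = 1.2 × 65 = 78 g → 78 × 4 = 312 kcal.
Non-protein calories = 2625 − 312 = 2313 kcal.
Fat: 40% × 2313 = 925.2 kcal; carbohydrate: 1387.8 kcal.
Carbohydrate: 1387.8 kcal ÷ 4 kcal/g = 346.95 g.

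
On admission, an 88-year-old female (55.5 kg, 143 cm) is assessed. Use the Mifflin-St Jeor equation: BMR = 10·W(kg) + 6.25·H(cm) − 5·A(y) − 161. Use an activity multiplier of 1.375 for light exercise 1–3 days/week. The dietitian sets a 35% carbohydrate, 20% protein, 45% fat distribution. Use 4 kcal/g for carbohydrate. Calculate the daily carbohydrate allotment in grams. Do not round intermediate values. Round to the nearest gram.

102 g/day

Mifflin-St Jeor (female): BMR = 10(55.5) + 6.25(143) − 5(88) − 161 = 555 + 893.75 − 440 − 161 = 847.75 kcal/day.
TEE = 847.75 × 1.375 = 1165.6563 kcal/day.
Carbohydrate energy = 35% × 1165.6563 = 407.9797 kcal.
Carbohydrate = 407.9797 ÷ 4 kcal/g = 101.9949 g.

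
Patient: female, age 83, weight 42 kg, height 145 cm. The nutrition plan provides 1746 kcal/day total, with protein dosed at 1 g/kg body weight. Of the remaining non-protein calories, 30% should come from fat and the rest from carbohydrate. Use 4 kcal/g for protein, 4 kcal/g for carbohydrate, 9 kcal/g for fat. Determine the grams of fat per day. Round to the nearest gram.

53 g/day

Protein = 1 × 42 = 42 g → 42 × 4 = 168 kcal.
Non-protein calories = 1746 − 168 = 1578 kcal.
Fat: 30% × 1578 = 473.4 kcal; carbohydrate: 1104.6 kcal.
Fat: 473.4 kcal ÷ 9 kcal/g = 52.6 g.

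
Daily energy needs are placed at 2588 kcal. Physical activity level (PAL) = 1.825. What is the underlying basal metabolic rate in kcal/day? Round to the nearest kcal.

1418 kcal/day

BMR = TEE ÷ activity factor = 2588 ÷ 1.825 = 1418.0822 kcal/day.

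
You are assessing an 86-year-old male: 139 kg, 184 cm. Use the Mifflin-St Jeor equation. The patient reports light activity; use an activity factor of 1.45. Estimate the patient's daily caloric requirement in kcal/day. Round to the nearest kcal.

3067 kcal/day

Mifflin-St Jeor (male): BMR = 10(139) + 6.25(184) − 5(86) + 5 = 1390 + 1150 − 430 + 5 = 2115 kcal/day.
TEE = BMR × activity factor = 2115 × 1.45 = 3066.75 kcal/day.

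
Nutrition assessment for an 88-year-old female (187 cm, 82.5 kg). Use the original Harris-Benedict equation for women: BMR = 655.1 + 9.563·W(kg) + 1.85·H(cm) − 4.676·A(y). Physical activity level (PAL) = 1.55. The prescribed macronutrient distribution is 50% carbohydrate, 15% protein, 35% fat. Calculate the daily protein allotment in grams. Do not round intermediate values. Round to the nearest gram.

80 g/day

Harris-Benedict: BMR = 655.1 + 9.563(82.5) + 1.85(187) − 4.676(88) = 1378.5095 kcal/day.
TEE = 1378.5095 × 1.55 = 2136.6897 kcal/day.
Protein energy = 15% × 2136.6897 = 320.5035 kcal.
Protein = 320.5035 ÷ 4 kcal/g = 80.1259 g.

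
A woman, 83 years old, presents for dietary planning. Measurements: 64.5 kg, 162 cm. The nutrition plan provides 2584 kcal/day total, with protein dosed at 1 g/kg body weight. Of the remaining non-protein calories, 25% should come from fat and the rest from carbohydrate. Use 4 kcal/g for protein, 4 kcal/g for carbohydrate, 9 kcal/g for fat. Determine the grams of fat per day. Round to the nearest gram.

65 g/day

Protein = 1 × 64.5 = 64.5 g → 64.5 × 4 = 258 kcal.
Non-protein calories = 2584 − 258 = 2326 kcal.
Fat: 25% × 2326 = 581.5 kcal; carbohydrate: 1744.5 kcal.
Fat: 581.5 kcal ÷ 9 kcal/g = 64.6111 g.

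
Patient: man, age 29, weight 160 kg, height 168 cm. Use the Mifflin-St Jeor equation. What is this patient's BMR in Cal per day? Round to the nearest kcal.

2510 Cal per day

Mifflin-St Jeor (male): BMR = 10(160) + 6.25(168) − 5(29) + 5 = 1600 + 1050 − 145 + 5 = 2510 kcal/day.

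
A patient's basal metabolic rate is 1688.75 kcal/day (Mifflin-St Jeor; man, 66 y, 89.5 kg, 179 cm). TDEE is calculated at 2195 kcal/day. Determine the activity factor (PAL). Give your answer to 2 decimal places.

Activity factor = TEE ÷ BMR = 2195 ÷ 1688.75 = 1.3.

1.30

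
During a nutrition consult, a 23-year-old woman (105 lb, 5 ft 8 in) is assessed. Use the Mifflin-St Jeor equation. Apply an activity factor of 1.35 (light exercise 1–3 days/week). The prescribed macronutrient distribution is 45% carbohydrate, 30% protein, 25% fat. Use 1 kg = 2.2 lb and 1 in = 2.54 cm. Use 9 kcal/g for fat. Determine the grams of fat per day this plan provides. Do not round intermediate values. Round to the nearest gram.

48 g/day

Convert to metric: weight = 105 ÷ 2.2 = 47.7273 kg; height = (5×12 + 8) × 2.54 = 68 × 2.54 = 172.72 cm.
Mifflin-St Jeor (female): BMR = 10(47.7273) + 6.25(172.72) − 5(23) − 161 = 477.2727 + 1079.5 − 115 − 161 = 1280.7727 kcal/day.
TEE = 1280.7727 × 1.35 = 1729.0432 kcal/day.
Fat energy = 25% × 1729.0432 = 432.2608 kcal.
Fat = 432.2608 ÷ 9 kcal/g = 48.029 g.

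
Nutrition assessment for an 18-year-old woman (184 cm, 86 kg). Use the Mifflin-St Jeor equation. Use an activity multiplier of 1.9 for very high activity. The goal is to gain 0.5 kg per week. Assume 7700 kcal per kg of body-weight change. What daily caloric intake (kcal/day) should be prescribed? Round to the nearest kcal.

Mifflin-St Jeor (female): BMR = 10(86) + 6.25(184) − 5(18) − 161 = 860 + 1150 − 90 − 161 = 1759 kcal/day.
TEE = 1759 × 1.9 = 3342.1 kcal/day.
Required daily surplus = 0.5 × 7700 ÷ 7 = 550 kcal/day.
Target intake = 3342.1 + 550 = 3892.1 kcal/day.

3892 kcal/day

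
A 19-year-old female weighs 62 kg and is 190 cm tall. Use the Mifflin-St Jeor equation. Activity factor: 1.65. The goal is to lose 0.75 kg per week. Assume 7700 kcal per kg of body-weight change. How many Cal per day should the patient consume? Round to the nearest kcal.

1735 Cal per day

Mifflin-St Jeor (female): BMR = 10(62) + 6.25(190) − 5(19) − 161 = 620 + 1187.5 − 95 − 161 = 1551.5 kcal/day.
TEE = 1551.5 × 1.65 = 2559.975 kcal/day.
Required daily deficit = 0.75 × 7700 ÷ 7 = 825 kcal/day.
Target intake = 2559.975 − 825 = 1734.975 kcal/day.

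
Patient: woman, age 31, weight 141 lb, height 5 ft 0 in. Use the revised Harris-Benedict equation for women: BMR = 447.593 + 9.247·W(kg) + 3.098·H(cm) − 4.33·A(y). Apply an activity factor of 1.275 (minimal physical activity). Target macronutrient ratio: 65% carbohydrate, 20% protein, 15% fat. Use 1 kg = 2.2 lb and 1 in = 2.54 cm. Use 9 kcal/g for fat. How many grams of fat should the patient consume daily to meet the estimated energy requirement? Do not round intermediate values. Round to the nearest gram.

29 g/day

Convert to metric: weight = 141 ÷ 2.2 = 64.0909 kg; height = (5×12 + 0) × 2.54 = 60 × 2.54 = 152.4 cm.
Harris-Benedict: BMR = 447.593 + 9.247(64.0909) + 3.098(152.4) − 4.33(31) = 1378.1468 kcal/day.
TEE = 1378.1468 × 1.275 = 1757.1372 kcal/day.
Fat energy = 15% × 1757.1372 = 263.5706 kcal.
Fat = 263.5706 ÷ 9 kcal/g = 29.2856 g.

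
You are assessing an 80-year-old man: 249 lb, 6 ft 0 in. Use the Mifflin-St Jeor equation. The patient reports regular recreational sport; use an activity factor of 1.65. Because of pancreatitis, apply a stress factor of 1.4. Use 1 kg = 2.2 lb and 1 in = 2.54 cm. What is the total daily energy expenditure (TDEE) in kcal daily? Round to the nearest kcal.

4342 kcal daily

Convert to metric: weight = 249 ÷ 2.2 = 113.1818 kg; height = (6×12 + 0) × 2.54 = 72 × 2.54 = 182.88 cm.
Mifflin-St Jeor (male): BMR = 10(113.1818) + 6.25(182.88) − 5(80) + 5 = 1131.8182 + 1143 − 400 + 5 = 1879.8182 kcal/day.
TEE = BMR × activity factor = 1879.8182 × 1.65 = 3101.7 kcal/day.
Apply stress factor: 3101.7 × 1.4 = 4342.38 kcal/day.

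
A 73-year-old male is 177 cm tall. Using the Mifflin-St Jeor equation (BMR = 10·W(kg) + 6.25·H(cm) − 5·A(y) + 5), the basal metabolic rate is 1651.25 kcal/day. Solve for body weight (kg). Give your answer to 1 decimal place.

1651.25 = 10·W + 6.25(177) − 5(73) + 5
10·W = 1651.25 − 746.25 = 905, so W = 90.5 kg.

90.5 kg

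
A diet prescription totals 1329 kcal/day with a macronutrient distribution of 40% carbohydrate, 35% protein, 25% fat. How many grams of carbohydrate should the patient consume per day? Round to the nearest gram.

Carbohydrate energy = 40% × 1329 = 531.6 kcal.
At 4 kcal/g: 531.6 ÷ 4 = 132.9 g.

133 g/day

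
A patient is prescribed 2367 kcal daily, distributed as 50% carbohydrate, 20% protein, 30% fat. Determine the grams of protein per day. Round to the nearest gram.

118 g/day

Protein energy = 20% × 2367 = 473.4 kcal.
At 4 kcal/g: 473.4 ÷ 4 = 118.35 g.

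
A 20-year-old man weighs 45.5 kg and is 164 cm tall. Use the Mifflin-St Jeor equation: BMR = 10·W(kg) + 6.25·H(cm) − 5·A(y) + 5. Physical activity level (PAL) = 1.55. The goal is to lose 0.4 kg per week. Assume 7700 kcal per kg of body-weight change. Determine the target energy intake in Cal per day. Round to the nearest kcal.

1707 Cal per day

Mifflin-St Jeor (male): BMR = 10(45.5) + 6.25(164) − 5(20) + 5 = 455 + 1025 − 100 + 5 = 1385 kcal/day.
TEE = 1385 × 1.55 = 2146.75 kcal/day.
Required daily deficit = 0.4 × 7700 ÷ 7 = 440 kcal/day.
Target intake = 2146.75 − 440 = 1706.75 kcal/day.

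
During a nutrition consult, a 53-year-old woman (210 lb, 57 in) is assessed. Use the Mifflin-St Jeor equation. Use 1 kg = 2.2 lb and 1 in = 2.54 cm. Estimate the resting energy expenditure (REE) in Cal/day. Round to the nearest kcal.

1433 Cal/day

Convert to metric: weight = 210 ÷ 2.2 = 95.4545 kg; height = 57 × 2.54 = 144.78 cm.
Mifflin-St Jeor (female): BMR = 10(95.4545) + 6.25(144.78) − 5(53) − 161 = 954.5455 + 904.875 − 265 − 161 = 1433.4205 kcal/day.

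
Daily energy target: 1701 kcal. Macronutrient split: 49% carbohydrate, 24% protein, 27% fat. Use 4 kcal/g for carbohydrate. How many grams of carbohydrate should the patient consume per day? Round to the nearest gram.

Carbohydrate energy = 49% × 1701 = 833.49 kcal.
At 4 kcal/g: 833.49 ÷ 4 = 208.3725 g.

208 g/day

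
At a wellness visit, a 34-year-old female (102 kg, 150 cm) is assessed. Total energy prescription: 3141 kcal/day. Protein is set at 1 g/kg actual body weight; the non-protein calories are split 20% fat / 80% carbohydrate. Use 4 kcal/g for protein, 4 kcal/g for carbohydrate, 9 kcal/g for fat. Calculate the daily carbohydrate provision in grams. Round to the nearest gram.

547 g/day

Protein = 1 × 102 = 102 g → 102 × 4 = 408 kcal.
Non-protein calories = 3141 − 408 = 2733 kcal.
Fat: 20% × 2733 = 546.6 kcal; carbohydrate: 2186.4 kcal.
Carbohydrate: 2186.4 kcal ÷ 4 kcal/g = 546.6 g.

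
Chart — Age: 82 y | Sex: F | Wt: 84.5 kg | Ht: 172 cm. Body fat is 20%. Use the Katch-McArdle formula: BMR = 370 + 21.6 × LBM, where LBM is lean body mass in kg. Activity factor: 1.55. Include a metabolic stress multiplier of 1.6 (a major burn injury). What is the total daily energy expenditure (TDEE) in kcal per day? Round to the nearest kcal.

LBM = 84.5 × (1 − 0.2) = 67.6 kg. Katch-McArdle: BMR = 370 + 21.6 × 67.6 = 1830.16 kcal/day.
TEE = BMR × activity factor = 1830.16 × 1.55 = 2836.748 kcal/day.
Apply stress factor: 2836.748 × 1.6 = 4538.7968 kcal/day.

4539 kcal per day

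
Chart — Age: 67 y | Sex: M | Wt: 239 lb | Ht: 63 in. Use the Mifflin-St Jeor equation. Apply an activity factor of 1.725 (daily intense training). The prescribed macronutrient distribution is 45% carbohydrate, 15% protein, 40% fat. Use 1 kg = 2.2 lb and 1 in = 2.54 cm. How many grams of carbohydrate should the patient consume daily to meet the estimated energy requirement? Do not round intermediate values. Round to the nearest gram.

Convert to metric: weight = 239 ÷ 2.2 = 108.6364 kg; height = 63 × 2.54 = 160.02 cm.
Mifflin-St Jeor (male): BMR = 10(108.6364) + 6.25(160.02) − 5(67) + 5 = 1086.3636 + 1000.125 − 335 + 5 = 1756.4886 kcal/day.
TEE = 1756.4886 × 1.725 = 3029.9429 kcal/day.
Carbohydrate energy = 45% × 3029.9429 = 1363.4743 kcal.
Carbohydrate = 1363.4743 ÷ 4 kcal/g = 340.8686 g.

341 g/day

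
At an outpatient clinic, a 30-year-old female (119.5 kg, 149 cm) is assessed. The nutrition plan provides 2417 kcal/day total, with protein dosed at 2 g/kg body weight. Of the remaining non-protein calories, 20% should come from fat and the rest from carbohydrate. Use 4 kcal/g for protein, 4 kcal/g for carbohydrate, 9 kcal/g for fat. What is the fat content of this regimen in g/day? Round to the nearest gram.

Protein = 2 × 119.5 = 239 g → 239 × 4 = 956 kcal.
Non-protein calories = 2417 − 956 = 1461 kcal.
Fat: 20% × 1461 = 292.2 kcal; carbohydrate: 1168.8 kcal.
Fat: 292.2 kcal ÷ 9 kcal/g = 32.4667 g.

32 g/day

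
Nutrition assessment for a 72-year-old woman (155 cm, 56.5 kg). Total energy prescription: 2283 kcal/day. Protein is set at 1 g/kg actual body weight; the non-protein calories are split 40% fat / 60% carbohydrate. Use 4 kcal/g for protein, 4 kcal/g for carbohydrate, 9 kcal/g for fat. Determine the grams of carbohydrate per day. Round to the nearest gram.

Protein = 1 × 56.5 = 56.5 g → 56.5 × 4 = 226 kcal.
Non-protein calories = 2283 − 226 = 2057 kcal.
Fat: 40% × 2057 = 822.8 kcal; carbohydrate: 1234.2 kcal.
Carbohydrate: 1234.2 kcal ÷ 4 kcal/g = 308.55 g.

309 g/day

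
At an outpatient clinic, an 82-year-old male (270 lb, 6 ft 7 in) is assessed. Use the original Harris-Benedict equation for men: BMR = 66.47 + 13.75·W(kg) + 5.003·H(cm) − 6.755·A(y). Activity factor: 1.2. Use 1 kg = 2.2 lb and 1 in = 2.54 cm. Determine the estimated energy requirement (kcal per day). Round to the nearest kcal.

Convert to metric: weight = 270 ÷ 2.2 = 122.7273 kg; height = (6×12 + 7) × 2.54 = 79 × 2.54 = 200.66 cm.
Harris-Benedict: BMR = 66.47 + 13.75(122.7273) + 5.003(200.66) − 6.755(82) = 2203.962 kcal/day.
TEE = BMR × activity factor = 2203.962 × 1.2 = 2644.7544 kcal/day.

2645 kcal per day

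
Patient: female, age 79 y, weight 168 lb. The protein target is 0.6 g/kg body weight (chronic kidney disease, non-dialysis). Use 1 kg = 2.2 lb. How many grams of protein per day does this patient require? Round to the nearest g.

46 g/day

Weight in kg = 168 ÷ 2.2 = 76.3636 kg.
Protein = 0.6 g/kg × 76.3636 kg = 45.8182 g/day.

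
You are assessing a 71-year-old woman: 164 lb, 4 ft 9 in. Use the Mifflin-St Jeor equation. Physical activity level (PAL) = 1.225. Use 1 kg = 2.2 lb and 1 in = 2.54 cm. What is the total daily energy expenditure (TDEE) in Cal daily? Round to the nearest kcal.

Convert to metric: weight = 164 ÷ 2.2 = 74.5455 kg; height = (4×12 + 9) × 2.54 = 57 × 2.54 = 144.78 cm.
Mifflin-St Jeor (female): BMR = 10(74.5455) + 6.25(144.78) − 5(71) − 161 = 745.4545 + 904.875 − 355 − 161 = 1134.3295 kcal/day.
TEE = BMR × activity factor = 1134.3295 × 1.225 = 1389.5537 kcal/day.

1390 Cal daily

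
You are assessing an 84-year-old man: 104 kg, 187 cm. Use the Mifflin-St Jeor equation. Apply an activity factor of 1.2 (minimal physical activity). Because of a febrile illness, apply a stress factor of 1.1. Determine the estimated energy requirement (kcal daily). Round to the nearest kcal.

2368 kcal daily

Mifflin-St Jeor (male): BMR = 10(104) + 6.25(187) − 5(84) + 5 = 1040 + 1168.75 − 420 + 5 = 1793.75 kcal/day.
TEE = BMR × activity factor = 1793.75 × 1.2 = 2152.5 kcal/day.
Apply stress factor: 2152.5 × 1.1 = 2367.75 kcal/day.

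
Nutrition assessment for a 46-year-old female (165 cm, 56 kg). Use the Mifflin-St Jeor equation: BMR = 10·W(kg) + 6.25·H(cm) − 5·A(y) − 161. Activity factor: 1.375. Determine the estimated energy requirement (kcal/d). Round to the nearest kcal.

1650 kcal/d

Mifflin-St Jeor (female): BMR = 10(56) + 6.25(165) − 5(46) − 161 = 560 + 1031.25 − 230 − 161 = 1200.25 kcal/day.
TEE = BMR × activity factor = 1200.25 × 1.375 = 1650.3438 kcal/day.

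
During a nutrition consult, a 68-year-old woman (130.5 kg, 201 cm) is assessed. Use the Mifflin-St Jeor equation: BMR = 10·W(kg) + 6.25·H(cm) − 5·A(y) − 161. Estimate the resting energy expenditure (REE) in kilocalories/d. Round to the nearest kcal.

Mifflin-St Jeor (female): BMR = 10(130.5) + 6.25(201) − 5(68) − 161 = 1305 + 1256.25 − 340 − 161 = 2060.25 kcal/day.

2060 kilocalories/d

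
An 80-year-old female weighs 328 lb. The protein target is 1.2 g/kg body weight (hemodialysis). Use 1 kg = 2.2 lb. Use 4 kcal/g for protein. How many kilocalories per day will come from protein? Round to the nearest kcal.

716 kcal/day

Weight in kg = 328 ÷ 2.2 = 149.0909 kg.
Protein = 1.2 g/kg × 149.0909 kg = 178.9091 g/day.
Protein energy = 178.9091 g × 4 kcal/g = 715.6364 kcal/day.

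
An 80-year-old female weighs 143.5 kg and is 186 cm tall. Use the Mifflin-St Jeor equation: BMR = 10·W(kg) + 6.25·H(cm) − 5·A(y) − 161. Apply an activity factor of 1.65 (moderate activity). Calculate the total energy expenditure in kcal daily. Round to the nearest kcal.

3360 kcal daily

Mifflin-St Jeor (female): BMR = 10(143.5) + 6.25(186) − 5(80) − 161 = 1435 + 1162.5 − 400 − 161 = 2036.5 kcal/day.
TEE = BMR × activity factor = 2036.5 × 1.65 = 3360.225 kcal/day.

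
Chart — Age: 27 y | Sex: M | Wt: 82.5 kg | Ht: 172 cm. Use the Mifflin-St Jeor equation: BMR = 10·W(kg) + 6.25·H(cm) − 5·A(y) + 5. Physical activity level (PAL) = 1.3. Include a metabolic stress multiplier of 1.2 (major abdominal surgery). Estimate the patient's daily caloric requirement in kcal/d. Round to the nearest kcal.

Mifflin-St Jeor (male): BMR = 10(82.5) + 6.25(172) − 5(27) + 5 = 825 + 1075 − 135 + 5 = 1770 kcal/day.
TEE = BMR × activity factor = 1770 × 1.3 = 2301 kcal/day.
Apply stress factor: 2301 × 1.2 = 2761.2 kcal/day.

2761 kcal/d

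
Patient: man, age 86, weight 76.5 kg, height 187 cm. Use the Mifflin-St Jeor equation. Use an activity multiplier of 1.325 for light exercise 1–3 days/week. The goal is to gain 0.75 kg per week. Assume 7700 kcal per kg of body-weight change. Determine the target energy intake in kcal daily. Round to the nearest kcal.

Mifflin-St Jeor (male): BMR = 10(76.5) + 6.25(187) − 5(86) + 5 = 765 + 1168.75 − 430 + 5 = 1508.75 kcal/day.
TEE = 1508.75 × 1.325 = 1999.0938 kcal/day.
Required daily surplus = 0.75 × 7700 ÷ 7 = 825 kcal/day.
Target intake = 1999.0938 + 825 = 2824.0938 kcal/day.

2824 kcal daily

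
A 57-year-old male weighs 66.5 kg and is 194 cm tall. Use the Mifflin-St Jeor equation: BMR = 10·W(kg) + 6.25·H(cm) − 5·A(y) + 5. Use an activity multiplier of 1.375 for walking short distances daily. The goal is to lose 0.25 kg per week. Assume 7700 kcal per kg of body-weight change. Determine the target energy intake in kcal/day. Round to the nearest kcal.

Mifflin-St Jeor (male): BMR = 10(66.5) + 6.25(194) − 5(57) + 5 = 665 + 1212.5 − 285 + 5 = 1597.5 kcal/day.
TEE = 1597.5 × 1.375 = 2196.5625 kcal/day.
Required daily deficit = 0.25 × 7700 ÷ 7 = 275 kcal/day.
Target intake = 2196.5625 − 275 = 1921.5625 kcal/day.

1922 kcal/day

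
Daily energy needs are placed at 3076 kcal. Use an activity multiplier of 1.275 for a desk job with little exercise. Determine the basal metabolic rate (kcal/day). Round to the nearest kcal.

BMR = TEE ÷ activity factor = 3076 ÷ 1.275 = 2412.549 kcal/day.

2413 kcal/day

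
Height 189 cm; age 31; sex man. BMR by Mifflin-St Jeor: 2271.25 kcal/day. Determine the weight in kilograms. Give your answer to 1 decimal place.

124.0 kg

2271.25 = 10·W + 6.25(189) − 5(31) + 5
10·W = 2271.25 − 1031.25 = 1240, so W = 124 kg.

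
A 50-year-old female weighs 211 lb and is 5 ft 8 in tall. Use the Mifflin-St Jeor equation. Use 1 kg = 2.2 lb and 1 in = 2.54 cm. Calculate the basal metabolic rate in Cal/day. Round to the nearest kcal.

1628 Cal/day

Convert to metric: weight = 211 ÷ 2.2 = 95.9091 kg; height = (5×12 + 8) × 2.54 = 68 × 2.54 = 172.72 cm.
Mifflin-St Jeor (female): BMR = 10(95.9091) + 6.25(172.72) − 5(50) − 161 = 959.0909 + 1079.5 − 250 − 161 = 1627.5909 kcal/day.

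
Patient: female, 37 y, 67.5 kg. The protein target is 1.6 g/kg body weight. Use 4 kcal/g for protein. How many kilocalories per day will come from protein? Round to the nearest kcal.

Protein = 1.6 g/kg × 67.5 kg = 108 g/day.
Protein energy = 108 g × 4 kcal/g = 432 kcal/day.

432 kcal/day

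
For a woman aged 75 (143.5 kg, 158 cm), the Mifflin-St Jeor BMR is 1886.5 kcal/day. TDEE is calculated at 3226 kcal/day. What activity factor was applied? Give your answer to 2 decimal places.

1.71

Activity factor = TEE ÷ BMR = 3226 ÷ 1886.5 = 1.71.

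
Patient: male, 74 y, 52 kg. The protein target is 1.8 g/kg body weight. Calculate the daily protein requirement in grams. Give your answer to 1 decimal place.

Protein = 1.8 g/kg × 52 kg = 93.6 g/day.

93.6 g/day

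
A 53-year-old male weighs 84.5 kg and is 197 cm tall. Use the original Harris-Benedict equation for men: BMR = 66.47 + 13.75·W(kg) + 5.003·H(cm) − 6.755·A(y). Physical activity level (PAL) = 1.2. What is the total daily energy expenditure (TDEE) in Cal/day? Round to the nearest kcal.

2227 Cal/day

Harris-Benedict: BMR = 66.47 + 13.75(84.5) + 5.003(197) − 6.755(53) = 1855.921 kcal/day.
TEE = BMR × activity factor = 1855.921 × 1.2 = 2227.1052 kcal/day.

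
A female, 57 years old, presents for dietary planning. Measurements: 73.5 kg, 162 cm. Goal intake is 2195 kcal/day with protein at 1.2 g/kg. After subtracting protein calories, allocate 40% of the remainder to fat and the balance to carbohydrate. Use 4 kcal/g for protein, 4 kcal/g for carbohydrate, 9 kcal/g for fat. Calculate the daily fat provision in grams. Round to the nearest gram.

Protein = 1.2 × 73.5 = 88.2 g → 88.2 × 4 = 352.8 kcal.
Non-protein calories = 2195 − 352.8 = 1842.2 kcal.
Fat: 40% × 1842.2 = 736.88 kcal; carbohydrate: 1105.32 kcal.
Fat: 736.88 kcal ÷ 9 kcal/g = 81.8756 g.

82 g/day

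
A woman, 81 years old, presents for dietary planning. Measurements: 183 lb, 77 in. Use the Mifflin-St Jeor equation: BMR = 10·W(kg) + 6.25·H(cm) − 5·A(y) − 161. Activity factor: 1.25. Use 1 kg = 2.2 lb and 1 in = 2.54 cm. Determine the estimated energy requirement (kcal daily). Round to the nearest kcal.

1860 kcal daily

Convert to metric: weight = 183 ÷ 2.2 = 83.1818 kg; height = 77 × 2.54 = 195.58 cm.
Mifflin-St Jeor (female): BMR = 10(83.1818) + 6.25(195.58) − 5(81) − 161 = 831.8182 + 1222.375 − 405 − 161 = 1488.1932 kcal/day.
TEE = BMR × activity factor = 1488.1932 × 1.25 = 1860.2415 kcal/day.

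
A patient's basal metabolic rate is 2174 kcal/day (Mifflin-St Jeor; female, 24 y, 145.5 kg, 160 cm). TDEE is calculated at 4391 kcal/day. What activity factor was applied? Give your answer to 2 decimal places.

2.02

Activity factor = TEE ÷ BMR = 4391 ÷ 2174 = 2.02.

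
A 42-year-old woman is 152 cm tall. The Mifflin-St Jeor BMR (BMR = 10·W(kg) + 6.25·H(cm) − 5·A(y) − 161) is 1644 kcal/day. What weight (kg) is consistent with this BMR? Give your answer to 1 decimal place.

106.5 kg

1644 = 10·W + 6.25(152) − 5(42) − 161
10·W = 1644 − 579 = 1065, so W = 106.5 kg.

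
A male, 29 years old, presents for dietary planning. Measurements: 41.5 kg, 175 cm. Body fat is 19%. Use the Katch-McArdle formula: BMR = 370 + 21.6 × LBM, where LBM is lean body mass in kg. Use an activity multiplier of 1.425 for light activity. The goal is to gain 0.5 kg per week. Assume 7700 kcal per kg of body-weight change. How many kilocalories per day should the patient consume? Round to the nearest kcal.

LBM = 41.5 × (1 − 0.19) = 33.615 kg. Katch-McArdle: BMR = 370 + 21.6 × 33.615 = 1096.084 kcal/day.
TEE = 1096.084 × 1.425 = 1561.9197 kcal/day.
Required daily surplus = 0.5 × 7700 ÷ 7 = 550 kcal/day.
Target intake = 1561.9197 + 550 = 2111.9197 kcal/day.

2112 kilocalories per day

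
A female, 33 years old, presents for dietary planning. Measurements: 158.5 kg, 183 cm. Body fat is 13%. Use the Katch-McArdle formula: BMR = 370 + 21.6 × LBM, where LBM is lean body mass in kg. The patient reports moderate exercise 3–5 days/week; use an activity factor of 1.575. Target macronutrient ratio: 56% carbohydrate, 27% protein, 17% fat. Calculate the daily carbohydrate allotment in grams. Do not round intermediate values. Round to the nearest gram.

LBM = 158.5 × (1 − 0.13) = 137.895 kg. Katch-McArdle: BMR = 370 + 21.6 × 137.895 = 3348.532 kcal/day.
TEE = 3348.532 × 1.575 = 5273.9379 kcal/day.
Carbohydrate energy = 56% × 5273.9379 = 2953.4052 kcal.
Carbohydrate = 2953.4052 ÷ 4 kcal/g = 738.3513 g.

738 g/day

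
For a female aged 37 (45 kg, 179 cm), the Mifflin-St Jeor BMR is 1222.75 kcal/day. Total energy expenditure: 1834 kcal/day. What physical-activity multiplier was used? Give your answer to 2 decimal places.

Activity factor = TEE ÷ BMR = 1834 ÷ 1222.75 = 1.5.

1.50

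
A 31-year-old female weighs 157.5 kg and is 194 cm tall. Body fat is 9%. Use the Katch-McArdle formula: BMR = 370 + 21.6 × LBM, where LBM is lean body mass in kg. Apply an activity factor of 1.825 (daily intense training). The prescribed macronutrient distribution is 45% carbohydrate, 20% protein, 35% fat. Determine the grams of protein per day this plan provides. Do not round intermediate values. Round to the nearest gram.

316 g/day

LBM = 157.5 × (1 − 0.09) = 143.325 kg. Katch-McArdle: BMR = 370 + 21.6 × 143.325 = 3465.82 kcal/day.
TEE = 3465.82 × 1.825 = 6325.1215 kcal/day.
Protein energy = 20% × 6325.1215 = 1265.0243 kcal.
Protein = 1265.0243 ÷ 4 kcal/g = 316.2561 g.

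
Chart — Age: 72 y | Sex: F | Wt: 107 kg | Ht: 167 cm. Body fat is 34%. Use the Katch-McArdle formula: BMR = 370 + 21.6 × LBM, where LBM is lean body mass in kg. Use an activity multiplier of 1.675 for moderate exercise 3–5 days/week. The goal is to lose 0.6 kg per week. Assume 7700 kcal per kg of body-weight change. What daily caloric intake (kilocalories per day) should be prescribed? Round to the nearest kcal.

2515 kilocalories per day

LBM = 107 × (1 − 0.34) = 70.62 kg. Katch-McArdle: BMR = 370 + 21.6 × 70.62 = 1895.392 kcal/day.
TEE = 1895.392 × 1.675 = 3174.7816 kcal/day.
Required daily deficit = 0.6 × 7700 ÷ 7 = 660 kcal/day.
Target intake = 3174.7816 − 660 = 2514.7816 kcal/day.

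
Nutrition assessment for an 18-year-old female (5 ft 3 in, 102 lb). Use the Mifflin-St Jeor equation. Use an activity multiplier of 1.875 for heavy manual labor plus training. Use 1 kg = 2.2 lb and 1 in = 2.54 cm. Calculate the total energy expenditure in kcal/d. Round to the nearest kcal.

2274 kcal/d

Convert to metric: weight = 102 ÷ 2.2 = 46.3636 kg; height = (5×12 + 3) × 2.54 = 63 × 2.54 = 160.02 cm.
Mifflin-St Jeor (female): BMR = 10(46.3636) + 6.25(160.02) − 5(18) − 161 = 463.6364 + 1000.125 − 90 − 161 = 1212.7614 kcal/day.
TEE = BMR × activity factor = 1212.7614 × 1.875 = 2273.9276 kcal/day.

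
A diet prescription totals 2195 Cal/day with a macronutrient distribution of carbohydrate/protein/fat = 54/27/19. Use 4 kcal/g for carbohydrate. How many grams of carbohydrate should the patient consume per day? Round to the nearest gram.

Carbohydrate energy = 54% × 2195 = 1185.3 kcal.
At 4 kcal/g: 1185.3 ÷ 4 = 296.325 g.

296 g/day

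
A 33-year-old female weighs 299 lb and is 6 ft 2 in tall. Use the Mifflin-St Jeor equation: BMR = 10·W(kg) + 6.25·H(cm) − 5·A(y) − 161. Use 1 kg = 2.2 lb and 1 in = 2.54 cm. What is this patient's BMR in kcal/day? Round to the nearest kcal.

2208 kcal/day

Convert to metric: weight = 299 ÷ 2.2 = 135.9091 kg; height = (6×12 + 2) × 2.54 = 74 × 2.54 = 187.96 cm.
Mifflin-St Jeor (female): BMR = 10(135.9091) + 6.25(187.96) − 5(33) − 161 = 1359.0909 + 1174.75 − 165 − 161 = 2207.8409 kcal/day.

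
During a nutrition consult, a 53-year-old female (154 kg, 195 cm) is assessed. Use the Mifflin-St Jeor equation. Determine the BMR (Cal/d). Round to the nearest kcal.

Mifflin-St Jeor (female): BMR = 10(154) + 6.25(195) − 5(53) − 161 = 1540 + 1218.75 − 265 − 161 = 2332.75 kcal/day.

2333 Cal/d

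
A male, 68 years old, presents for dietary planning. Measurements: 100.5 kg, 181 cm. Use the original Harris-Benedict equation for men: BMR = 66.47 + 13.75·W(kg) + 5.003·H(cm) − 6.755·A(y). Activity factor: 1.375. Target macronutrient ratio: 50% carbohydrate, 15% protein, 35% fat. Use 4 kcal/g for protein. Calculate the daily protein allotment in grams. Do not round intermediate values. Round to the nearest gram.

98 g/day

Harris-Benedict: BMR = 66.47 + 13.75(100.5) + 5.003(181) − 6.755(68) = 1894.548 kcal/day.
TEE = 1894.548 × 1.375 = 2605.0035 kcal/day.
Protein energy = 15% × 2605.0035 = 390.7505 kcal.
Protein = 390.7505 ÷ 4 kcal/g = 97.6876 g.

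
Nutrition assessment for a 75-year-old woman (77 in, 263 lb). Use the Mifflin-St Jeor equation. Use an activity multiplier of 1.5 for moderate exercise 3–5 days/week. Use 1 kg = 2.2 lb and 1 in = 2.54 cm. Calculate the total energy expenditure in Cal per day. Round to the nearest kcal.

2823 Cal per day

Convert to metric: weight = 263 ÷ 2.2 = 119.5455 kg; height = 77 × 2.54 = 195.58 cm.
Mifflin-St Jeor (female): BMR = 10(119.5455) + 6.25(195.58) − 5(75) − 161 = 1195.4545 + 1222.375 − 375 − 161 = 1881.8295 kcal/day.
TEE = BMR × activity factor = 1881.8295 × 1.5 = 2822.7443 kcal/day.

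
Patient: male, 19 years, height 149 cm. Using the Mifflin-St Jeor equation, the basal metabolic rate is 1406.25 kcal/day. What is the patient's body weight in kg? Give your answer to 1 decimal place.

1406.25 = 10·W + 6.25(149) − 5(19) + 5
10·W = 1406.25 − 841.25 = 565, so W = 56.5 kg.

56.5 kg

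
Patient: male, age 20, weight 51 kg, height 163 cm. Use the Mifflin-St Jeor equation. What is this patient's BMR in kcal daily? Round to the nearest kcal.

Mifflin-St Jeor (male): BMR = 10(51) + 6.25(163) − 5(20) + 5 = 510 + 1018.75 − 100 + 5 = 1433.75 kcal/day.

1434 kcal daily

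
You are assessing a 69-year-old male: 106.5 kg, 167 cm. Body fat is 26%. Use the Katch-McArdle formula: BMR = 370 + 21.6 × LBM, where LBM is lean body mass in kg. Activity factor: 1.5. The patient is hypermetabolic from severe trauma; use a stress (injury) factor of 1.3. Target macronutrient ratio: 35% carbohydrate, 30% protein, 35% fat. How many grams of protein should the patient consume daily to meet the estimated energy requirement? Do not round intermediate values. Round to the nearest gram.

303 g/day

LBM = 106.5 × (1 − 0.26) = 78.81 kg. Katch-McArdle: BMR = 370 + 21.6 × 78.81 = 2072.296 kcal/day.
TEE = 2072.296 × 1.5 = 3108.444 kcal/day.
With stress factor 1.3: 3108.444 × 1.3 = 4040.9772 kcal/day.
Protein energy = 30% × 4040.9772 = 1212.2932 kcal.
Protein = 1212.2932 ÷ 4 kcal/g = 303.0733 g.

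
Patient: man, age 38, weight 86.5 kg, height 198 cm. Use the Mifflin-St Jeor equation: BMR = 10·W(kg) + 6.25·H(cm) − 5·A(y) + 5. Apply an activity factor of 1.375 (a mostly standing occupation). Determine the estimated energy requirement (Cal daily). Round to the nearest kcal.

Mifflin-St Jeor (male): BMR = 10(86.5) + 6.25(198) − 5(38) + 5 = 865 + 1237.5 − 190 + 5 = 1917.5 kcal/day.
TEE = BMR × activity factor = 1917.5 × 1.375 = 2636.5625 kcal/day.

2637 Cal daily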